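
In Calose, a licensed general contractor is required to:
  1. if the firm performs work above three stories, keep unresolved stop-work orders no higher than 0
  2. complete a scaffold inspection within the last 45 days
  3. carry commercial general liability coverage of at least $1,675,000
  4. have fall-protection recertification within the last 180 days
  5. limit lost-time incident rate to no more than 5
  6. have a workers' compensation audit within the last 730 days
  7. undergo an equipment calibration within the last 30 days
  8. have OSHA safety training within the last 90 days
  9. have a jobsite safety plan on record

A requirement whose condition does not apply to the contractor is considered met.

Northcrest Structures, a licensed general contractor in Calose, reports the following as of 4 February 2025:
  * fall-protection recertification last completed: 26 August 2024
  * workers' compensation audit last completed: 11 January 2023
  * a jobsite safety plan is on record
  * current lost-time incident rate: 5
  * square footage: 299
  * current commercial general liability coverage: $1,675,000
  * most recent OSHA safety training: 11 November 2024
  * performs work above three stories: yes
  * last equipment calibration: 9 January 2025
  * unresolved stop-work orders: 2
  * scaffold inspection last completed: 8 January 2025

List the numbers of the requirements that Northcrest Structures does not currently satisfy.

1, 6

1. condition 'performs work above three stories' holds; unresolved stop-work orders 2 > 0 → not met
2. scaffold inspection 27 days ago vs limit 45 → met
3. commercial general liability coverage $1,675,000 ≥ $1,675,000 → met
4. fall-protection recertification 162 days ago vs limit 180 → met
5. lost-time incident rate 5 ≤ 5 → met
6. workers' compensation audit 755 days ago vs limit 730 → not met
7. equipment calibration 26 days ago vs limit 30 → met
8. OSHA safety training 85 days ago vs limit 90 → met
9. jobsite safety plan present → met
Not met: 1, 6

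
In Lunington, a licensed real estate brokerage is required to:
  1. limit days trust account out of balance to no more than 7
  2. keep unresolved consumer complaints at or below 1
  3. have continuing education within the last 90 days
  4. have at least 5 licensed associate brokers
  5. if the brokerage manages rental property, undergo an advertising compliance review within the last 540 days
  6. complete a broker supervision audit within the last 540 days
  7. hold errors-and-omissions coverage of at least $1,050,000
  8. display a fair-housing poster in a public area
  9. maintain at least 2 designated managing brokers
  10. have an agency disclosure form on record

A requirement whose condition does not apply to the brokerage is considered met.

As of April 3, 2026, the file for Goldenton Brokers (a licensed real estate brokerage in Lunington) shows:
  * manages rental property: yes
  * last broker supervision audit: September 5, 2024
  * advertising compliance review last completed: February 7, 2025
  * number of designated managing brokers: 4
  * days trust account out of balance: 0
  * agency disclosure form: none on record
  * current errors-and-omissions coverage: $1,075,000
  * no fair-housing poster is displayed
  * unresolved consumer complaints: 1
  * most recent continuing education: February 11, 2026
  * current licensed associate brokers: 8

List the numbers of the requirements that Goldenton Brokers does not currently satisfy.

1. days trust account out of balance 0 ≤ 7 → met
2. unresolved consumer complaints 1 ≤ 1 → met
3. continuing education 51 days ago vs limit 90 → met
4. licensed associate brokers 8 ≥ 5 → met
5. condition 'manages rental property' holds; advertising compliance review 420 days ago vs limit 540 → met
6. broker supervision audit 575 days ago vs limit 540 → not met
7. errors-and-omissions coverage $1,075,000 ≥ $1,050,000 → met
8. fair-housing poster absent → not met
9. designated managing brokers 4 ≥ 2 → met
10. agency disclosure form absent → not met
Not met: 6, 8, 10

6, 8, 10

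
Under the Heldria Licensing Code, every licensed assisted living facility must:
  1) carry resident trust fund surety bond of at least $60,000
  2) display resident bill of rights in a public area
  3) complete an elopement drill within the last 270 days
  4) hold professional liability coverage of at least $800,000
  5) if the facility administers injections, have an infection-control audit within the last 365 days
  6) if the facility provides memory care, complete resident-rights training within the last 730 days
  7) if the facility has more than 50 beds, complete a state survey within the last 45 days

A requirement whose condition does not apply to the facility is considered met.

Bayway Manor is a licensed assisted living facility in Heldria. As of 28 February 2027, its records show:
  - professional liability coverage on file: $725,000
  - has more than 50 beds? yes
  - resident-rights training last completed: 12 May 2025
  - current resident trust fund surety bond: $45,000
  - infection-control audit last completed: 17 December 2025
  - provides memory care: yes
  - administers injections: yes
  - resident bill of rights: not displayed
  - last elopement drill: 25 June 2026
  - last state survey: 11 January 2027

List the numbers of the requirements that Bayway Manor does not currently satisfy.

1. resident trust fund surety bond $45,000 < $60,000 → not met
2. resident bill of rights absent → not met
3. elopement drill 248 days ago vs limit 270 → met
4. professional liability coverage $725,000 < $800,000 → not met
5. condition 'administers injections' holds; infection-control audit 438 days ago vs limit 365 → not met
6. condition 'provides memory care' holds; resident-rights training 657 days ago vs limit 730 → met
7. condition 'has more than 50 beds' holds; state survey 48 days ago vs limit 45 → not met
Not met: 1, 2, 4, 5, 7

1, 2, 4, 5, 7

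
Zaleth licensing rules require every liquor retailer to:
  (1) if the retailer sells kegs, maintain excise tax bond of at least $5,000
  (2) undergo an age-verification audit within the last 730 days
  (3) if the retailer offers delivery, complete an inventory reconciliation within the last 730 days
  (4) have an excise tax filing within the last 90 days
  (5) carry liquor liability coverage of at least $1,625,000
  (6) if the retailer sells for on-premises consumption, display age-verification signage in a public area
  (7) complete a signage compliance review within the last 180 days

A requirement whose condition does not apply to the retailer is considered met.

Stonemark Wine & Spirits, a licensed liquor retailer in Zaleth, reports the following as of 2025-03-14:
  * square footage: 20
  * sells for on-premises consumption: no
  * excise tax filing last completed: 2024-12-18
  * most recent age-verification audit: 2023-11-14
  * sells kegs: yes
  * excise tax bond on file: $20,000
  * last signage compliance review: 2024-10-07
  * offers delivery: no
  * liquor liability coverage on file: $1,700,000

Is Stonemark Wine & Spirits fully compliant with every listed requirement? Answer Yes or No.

Yes

1. condition 'sells kegs' holds; excise tax bond $20,000 ≥ $5,000 → met
2. age-verification audit 486 days ago vs limit 730 → met
3. condition 'offers delivery' does not hold → requirement n/a → met
4. excise tax filing 86 days ago vs limit 90 → met
5. liquor liability coverage $1,700,000 ≥ $1,625,000 → met
6. condition 'sells for on-premises consumption' does not hold → requirement n/a → met
7. signage compliance review 158 days ago vs limit 180 → met
All met.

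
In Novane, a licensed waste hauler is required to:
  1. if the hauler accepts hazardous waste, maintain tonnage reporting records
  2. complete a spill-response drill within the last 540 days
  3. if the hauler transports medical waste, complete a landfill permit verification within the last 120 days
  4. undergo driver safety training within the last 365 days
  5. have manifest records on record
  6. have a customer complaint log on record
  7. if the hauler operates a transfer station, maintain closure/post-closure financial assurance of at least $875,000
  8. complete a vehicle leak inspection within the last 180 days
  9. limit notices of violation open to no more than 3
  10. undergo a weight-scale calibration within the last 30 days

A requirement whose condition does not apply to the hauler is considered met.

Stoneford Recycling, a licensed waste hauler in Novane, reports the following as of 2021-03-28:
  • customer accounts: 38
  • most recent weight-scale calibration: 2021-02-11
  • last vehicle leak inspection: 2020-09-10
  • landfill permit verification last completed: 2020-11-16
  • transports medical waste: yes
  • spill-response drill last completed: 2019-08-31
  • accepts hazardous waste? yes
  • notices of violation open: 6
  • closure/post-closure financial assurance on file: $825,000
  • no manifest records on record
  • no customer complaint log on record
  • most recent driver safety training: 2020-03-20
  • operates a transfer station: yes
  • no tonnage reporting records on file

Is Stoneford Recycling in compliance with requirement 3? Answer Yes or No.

No

3. condition 'transports medical waste' holds; landfill permit verification 132 days ago vs limit 120 → not met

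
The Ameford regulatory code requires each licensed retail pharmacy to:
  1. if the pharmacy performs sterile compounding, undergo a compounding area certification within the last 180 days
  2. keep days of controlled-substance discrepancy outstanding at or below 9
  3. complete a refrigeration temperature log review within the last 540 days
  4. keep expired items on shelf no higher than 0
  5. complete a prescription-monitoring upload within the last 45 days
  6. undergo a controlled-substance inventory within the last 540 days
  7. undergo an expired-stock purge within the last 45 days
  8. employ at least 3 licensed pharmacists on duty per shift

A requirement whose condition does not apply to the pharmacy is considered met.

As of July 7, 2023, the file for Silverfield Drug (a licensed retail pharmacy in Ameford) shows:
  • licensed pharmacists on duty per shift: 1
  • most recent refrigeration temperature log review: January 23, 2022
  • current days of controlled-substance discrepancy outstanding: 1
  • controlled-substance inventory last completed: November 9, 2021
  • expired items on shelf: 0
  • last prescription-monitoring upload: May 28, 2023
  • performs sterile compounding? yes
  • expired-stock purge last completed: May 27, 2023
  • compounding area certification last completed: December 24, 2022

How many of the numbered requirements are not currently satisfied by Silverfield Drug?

3

1. condition 'performs sterile compounding' holds; compounding area certification 195 days ago vs limit 180 → not met
2. days of controlled-substance discrepancy outstanding 1 ≤ 9 → met
3. refrigeration temperature log review 530 days ago vs limit 540 → met
4. expired items on shelf 0 ≤ 0 → met
5. prescription-monitoring upload 40 days ago vs limit 45 → met
6. controlled-substance inventory 605 days ago vs limit 540 → not met
7. expired-stock purge 41 days ago vs limit 45 → met
8. licensed pharmacists on duty per shift 1 < 3 → not met
Not met: 3 of 8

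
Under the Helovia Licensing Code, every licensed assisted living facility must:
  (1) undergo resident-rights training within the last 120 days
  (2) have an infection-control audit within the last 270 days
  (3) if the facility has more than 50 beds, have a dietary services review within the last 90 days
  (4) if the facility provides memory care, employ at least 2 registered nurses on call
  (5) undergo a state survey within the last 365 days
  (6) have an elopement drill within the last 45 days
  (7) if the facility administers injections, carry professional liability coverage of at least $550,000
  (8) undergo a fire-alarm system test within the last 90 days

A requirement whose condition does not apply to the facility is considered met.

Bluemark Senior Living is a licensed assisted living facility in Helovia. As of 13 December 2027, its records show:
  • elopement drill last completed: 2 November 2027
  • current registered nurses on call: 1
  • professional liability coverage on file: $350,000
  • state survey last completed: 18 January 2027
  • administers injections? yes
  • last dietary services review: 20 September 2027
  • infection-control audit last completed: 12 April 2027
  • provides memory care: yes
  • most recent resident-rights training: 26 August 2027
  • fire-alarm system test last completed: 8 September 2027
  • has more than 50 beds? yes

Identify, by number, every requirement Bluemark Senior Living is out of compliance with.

4, 7, 8

1. resident-rights training 109 days ago vs limit 120 → met
2. infection-control audit 245 days ago vs limit 270 → met
3. condition 'has more than 50 beds' holds; dietary services review 84 days ago vs limit 90 → met
4. condition 'provides memory care' holds; registered nurses on call 1 < 2 → not met
5. state survey 329 days ago vs limit 365 → met
6. elopement drill 41 days ago vs limit 45 → met
7. condition 'administers injections' holds; professional liability coverage $350,000 < $550,000 → not met
8. fire-alarm system test 96 days ago vs limit 90 → not met
Not met: 4, 7, 8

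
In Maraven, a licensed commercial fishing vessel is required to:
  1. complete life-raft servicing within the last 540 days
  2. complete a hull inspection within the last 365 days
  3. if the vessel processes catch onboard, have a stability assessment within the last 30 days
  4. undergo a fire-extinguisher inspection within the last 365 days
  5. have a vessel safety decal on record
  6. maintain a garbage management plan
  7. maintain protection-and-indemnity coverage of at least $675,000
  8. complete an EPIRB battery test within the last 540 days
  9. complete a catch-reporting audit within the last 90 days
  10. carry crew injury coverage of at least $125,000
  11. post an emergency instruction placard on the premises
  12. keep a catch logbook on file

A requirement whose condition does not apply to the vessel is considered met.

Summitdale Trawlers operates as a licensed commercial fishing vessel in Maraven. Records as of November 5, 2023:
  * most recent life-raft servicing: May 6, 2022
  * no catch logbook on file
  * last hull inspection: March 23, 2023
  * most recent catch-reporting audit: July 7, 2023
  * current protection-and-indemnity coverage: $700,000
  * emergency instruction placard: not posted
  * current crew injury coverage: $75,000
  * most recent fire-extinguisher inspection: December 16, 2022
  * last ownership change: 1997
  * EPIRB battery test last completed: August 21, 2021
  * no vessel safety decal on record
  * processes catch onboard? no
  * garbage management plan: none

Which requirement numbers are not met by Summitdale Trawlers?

1, 5, 6, 8, 9, 10, 11, 12

1. life-raft servicing 548 days ago vs limit 540 → not met
2. hull inspection 227 days ago vs limit 365 → met
3. condition 'processes catch onboard' does not hold → requirement n/a → met
4. fire-extinguisher inspection 324 days ago vs limit 365 → met
5. vessel safety decal absent → not met
6. garbage management plan absent → not met
7. protection-and-indemnity coverage $700,000 ≥ $675,000 → met
8. EPIRB battery test 806 days ago vs limit 540 → not met
9. catch-reporting audit 121 days ago vs limit 90 → not met
10. crew injury coverage $75,000 < $125,000 → not met
11. emergency instruction placard absent → not met
12. catch logbook absent → not met
Not met: 1, 5, 6, 8, 9, 10, 11, 12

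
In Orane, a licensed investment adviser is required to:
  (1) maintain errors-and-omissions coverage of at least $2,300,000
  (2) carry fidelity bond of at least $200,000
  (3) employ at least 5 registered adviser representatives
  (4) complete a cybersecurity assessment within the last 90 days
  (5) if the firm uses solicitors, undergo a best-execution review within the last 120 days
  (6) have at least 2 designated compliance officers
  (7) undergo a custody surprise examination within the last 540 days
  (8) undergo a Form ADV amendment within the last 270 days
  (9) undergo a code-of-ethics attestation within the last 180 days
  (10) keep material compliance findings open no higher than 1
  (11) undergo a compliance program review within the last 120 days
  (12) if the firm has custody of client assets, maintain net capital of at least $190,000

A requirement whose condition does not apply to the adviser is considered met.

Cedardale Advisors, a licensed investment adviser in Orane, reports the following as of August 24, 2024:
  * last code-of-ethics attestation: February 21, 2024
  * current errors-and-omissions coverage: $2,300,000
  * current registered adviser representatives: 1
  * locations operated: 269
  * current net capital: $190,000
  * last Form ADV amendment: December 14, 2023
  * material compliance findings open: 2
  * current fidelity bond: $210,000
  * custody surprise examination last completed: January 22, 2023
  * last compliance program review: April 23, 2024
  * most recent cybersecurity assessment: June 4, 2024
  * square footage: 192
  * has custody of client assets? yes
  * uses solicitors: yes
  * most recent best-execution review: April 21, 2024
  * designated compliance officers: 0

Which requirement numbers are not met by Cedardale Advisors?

3, 5, 6, 7, 9, 10, 11

1. errors-and-omissions coverage $2,300,000 ≥ $2,300,000 → met
2. fidelity bond $210,000 ≥ $200,000 → met
3. registered adviser representatives 1 < 5 → not met
4. cybersecurity assessment 81 days ago vs limit 90 → met
5. condition 'uses solicitors' holds; best-execution review 125 days ago vs limit 120 → not met
6. designated compliance officers 0 < 2 → not met
7. custody surprise examination 580 days ago vs limit 540 → not met
8. Form ADV amendment 254 days ago vs limit 270 → met
9. code-of-ethics attestation 185 days ago vs limit 180 → not met
10. material compliance findings open 2 > 1 → not met
11. compliance program review 123 days ago vs limit 120 → not met
12. condition 'has custody of client assets' holds; net capital $190,000 ≥ $190,000 → met
Not met: 3, 5, 6, 7, 9, 10, 11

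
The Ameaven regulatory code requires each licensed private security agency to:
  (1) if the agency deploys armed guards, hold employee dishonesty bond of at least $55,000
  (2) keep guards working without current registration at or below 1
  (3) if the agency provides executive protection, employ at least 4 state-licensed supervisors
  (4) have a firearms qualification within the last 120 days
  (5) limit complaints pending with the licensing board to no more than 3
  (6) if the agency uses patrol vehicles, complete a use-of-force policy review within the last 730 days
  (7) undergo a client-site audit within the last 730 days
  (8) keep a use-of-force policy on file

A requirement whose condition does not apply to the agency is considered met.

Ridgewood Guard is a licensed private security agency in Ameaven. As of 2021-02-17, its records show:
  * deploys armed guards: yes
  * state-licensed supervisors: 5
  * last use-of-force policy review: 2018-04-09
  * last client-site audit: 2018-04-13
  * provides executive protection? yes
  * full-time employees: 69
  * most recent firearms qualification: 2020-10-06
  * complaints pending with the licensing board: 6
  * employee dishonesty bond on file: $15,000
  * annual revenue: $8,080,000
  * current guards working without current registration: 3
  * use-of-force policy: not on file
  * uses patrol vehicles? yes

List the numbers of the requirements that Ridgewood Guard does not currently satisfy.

1. condition 'deploys armed guards' holds; employee dishonesty bond $15,000 < $55,000 → not met
2. guards working without current registration 3 > 1 → not met
3. condition 'provides executive protection' holds; state-licensed supervisors 5 ≥ 4 → met
4. firearms qualification 134 days ago vs limit 120 → not met
5. complaints pending with the licensing board 6 > 3 → not met
6. condition 'uses patrol vehicles' holds; use-of-force policy review 1045 days ago vs limit 730 → not met
7. client-site audit 1041 days ago vs limit 730 → not met
8. use-of-force policy absent → not met
Not met: 1, 2, 4, 5, 6, 7, 8

1, 2, 4, 5, 6, 7, 8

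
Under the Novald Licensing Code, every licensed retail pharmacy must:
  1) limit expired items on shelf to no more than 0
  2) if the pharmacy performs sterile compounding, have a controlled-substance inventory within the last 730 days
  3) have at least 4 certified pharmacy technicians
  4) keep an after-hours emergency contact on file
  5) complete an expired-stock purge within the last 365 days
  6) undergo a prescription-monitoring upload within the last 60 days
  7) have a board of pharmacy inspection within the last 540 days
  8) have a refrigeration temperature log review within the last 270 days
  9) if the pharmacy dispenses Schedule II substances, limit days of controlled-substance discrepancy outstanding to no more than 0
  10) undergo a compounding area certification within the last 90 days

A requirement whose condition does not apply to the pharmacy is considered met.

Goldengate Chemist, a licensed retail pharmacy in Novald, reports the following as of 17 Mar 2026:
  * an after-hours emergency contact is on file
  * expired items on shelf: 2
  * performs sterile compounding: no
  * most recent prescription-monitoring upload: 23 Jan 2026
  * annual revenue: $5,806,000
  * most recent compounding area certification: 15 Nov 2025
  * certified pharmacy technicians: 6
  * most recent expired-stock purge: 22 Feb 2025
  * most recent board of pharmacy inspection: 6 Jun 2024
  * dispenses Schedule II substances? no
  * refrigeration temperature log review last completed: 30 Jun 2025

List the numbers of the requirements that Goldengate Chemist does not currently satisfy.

1. expired items on shelf 2 > 0 → not met
2. condition 'performs sterile compounding' does not hold → requirement n/a → met
3. certified pharmacy technicians 6 ≥ 4 → met
4. after-hours emergency contact present → met
5. expired-stock purge 388 days ago vs limit 365 → not met
6. prescription-monitoring upload 53 days ago vs limit 60 → met
7. board of pharmacy inspection 649 days ago vs limit 540 → not met
8. refrigeration temperature log review 260 days ago vs limit 270 → met
9. condition 'dispenses Schedule II substances' does not hold → requirement n/a → met
10. compounding area certification 122 days ago vs limit 90 → not met
Not met: 1, 5, 7, 10

1, 5, 7, 10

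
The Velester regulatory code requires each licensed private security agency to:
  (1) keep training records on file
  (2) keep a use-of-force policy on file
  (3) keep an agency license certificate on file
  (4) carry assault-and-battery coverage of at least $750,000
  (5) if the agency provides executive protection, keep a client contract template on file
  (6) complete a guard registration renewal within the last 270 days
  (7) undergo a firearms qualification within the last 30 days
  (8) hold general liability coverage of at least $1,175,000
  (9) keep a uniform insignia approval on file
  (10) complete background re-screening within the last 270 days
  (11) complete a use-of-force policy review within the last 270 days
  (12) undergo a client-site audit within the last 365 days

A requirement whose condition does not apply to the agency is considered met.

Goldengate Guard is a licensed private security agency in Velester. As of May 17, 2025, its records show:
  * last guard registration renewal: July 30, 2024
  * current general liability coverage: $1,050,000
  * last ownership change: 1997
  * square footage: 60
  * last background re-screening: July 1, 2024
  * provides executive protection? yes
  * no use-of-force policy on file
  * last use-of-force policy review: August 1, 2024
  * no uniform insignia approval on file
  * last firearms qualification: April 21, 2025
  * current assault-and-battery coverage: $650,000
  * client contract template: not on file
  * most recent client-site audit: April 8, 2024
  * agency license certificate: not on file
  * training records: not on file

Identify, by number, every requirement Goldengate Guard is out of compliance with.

1. training records absent → not met
2. use-of-force policy absent → not met
3. agency license certificate absent → not met
4. assault-and-battery coverage $650,000 < $750,000 → not met
5. condition 'provides executive protection' holds; client contract template absent → not met
6. guard registration renewal 291 days ago vs limit 270 → not met
7. firearms qualification 26 days ago vs limit 30 → met
8. general liability coverage $1,050,000 < $1,175,000 → not met
9. uniform insignia approval absent → not met
10. background re-screening 320 days ago vs limit 270 → not met
11. use-of-force policy review 289 days ago vs limit 270 → not met
12. client-site audit 404 days ago vs limit 365 → not met
Not met: 1, 2, 3, 4, 5, 6, 8, 9, 10, 11, 12

1, 2, 3, 4, 5, 6, 8, 9, 10, 11, 12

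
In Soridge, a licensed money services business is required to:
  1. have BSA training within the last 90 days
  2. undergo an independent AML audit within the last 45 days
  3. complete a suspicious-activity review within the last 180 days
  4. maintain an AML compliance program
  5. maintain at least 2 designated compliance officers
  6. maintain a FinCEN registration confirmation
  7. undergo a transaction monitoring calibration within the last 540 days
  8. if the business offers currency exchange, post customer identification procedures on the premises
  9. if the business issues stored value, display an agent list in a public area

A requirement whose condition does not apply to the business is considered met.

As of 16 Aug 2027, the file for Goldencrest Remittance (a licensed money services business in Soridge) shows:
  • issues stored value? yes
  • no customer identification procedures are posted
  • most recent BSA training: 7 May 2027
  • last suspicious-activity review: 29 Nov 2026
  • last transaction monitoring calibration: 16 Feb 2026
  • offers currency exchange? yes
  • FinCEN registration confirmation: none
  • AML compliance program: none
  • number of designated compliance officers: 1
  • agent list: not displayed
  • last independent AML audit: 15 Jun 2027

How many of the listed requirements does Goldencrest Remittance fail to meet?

1. BSA training 101 days ago vs limit 90 → not met
2. independent AML audit 62 days ago vs limit 45 → not met
3. suspicious-activity review 260 days ago vs limit 180 → not met
4. AML compliance program absent → not met
5. designated compliance officers 1 < 2 → not met
6. FinCEN registration confirmation absent → not met
7. transaction monitoring calibration 546 days ago vs limit 540 → not met
8. condition 'offers currency exchange' holds; customer identification procedures absent → not met
9. condition 'issues stored value' holds; agent list absent → not met
Not met: 9 of 9

9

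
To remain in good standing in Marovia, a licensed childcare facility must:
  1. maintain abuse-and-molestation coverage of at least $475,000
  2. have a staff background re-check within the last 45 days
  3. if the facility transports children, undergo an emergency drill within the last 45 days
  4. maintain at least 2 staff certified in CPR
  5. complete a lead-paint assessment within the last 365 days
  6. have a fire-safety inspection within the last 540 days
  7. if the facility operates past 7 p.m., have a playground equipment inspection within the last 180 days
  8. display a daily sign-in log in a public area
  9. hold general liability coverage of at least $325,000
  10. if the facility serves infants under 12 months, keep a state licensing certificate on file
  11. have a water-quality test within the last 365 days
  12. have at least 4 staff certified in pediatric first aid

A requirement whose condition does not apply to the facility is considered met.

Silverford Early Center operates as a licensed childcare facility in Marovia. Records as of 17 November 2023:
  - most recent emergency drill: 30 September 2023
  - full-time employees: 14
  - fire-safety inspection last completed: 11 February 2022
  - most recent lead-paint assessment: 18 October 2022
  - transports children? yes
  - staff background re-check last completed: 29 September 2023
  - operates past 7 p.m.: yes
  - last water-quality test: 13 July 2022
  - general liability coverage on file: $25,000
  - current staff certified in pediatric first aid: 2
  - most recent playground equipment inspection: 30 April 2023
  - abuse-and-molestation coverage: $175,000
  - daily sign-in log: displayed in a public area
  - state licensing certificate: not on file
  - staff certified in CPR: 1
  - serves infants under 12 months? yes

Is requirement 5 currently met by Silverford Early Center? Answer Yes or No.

No

5. lead-paint assessment 395 days ago vs limit 365 → not met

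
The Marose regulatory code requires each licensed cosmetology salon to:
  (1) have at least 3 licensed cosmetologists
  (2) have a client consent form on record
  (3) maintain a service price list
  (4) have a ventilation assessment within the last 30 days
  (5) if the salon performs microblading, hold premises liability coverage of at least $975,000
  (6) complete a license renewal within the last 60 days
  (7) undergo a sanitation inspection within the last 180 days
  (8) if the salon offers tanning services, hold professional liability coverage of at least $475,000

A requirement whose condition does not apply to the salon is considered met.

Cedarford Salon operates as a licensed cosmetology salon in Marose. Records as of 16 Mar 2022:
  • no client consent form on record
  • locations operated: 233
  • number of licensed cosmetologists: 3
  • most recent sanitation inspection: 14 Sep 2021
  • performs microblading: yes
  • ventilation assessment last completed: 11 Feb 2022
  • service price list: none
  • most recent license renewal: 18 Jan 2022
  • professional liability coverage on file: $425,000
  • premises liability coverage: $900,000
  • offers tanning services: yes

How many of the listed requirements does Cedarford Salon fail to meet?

1. licensed cosmetologists 3 ≥ 3 → met
2. client consent form absent → not met
3. service price list absent → not met
4. ventilation assessment 33 days ago vs limit 30 → not met
5. condition 'performs microblading' holds; premises liability coverage $900,000 < $975,000 → not met
6. license renewal 57 days ago vs limit 60 → met
7. sanitation inspection 183 days ago vs limit 180 → not met
8. condition 'offers tanning services' holds; professional liability coverage $425,000 < $475,000 → not met
Not met: 6 of 8

6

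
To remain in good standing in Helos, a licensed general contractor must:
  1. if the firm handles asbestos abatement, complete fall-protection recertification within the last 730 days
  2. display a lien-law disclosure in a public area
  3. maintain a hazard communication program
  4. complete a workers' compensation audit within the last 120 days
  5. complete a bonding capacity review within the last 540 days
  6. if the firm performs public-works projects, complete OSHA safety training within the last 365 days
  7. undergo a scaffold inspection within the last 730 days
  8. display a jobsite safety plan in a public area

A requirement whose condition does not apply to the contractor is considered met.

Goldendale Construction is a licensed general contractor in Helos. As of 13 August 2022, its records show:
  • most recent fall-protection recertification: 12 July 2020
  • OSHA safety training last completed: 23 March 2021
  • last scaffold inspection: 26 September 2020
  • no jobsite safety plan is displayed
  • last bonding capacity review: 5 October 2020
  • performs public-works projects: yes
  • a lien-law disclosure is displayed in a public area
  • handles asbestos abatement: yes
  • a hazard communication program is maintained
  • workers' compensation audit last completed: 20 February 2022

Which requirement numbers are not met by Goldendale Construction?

1, 4, 5, 6, 8

1. condition 'handles asbestos abatement' holds; fall-protection recertification 762 days ago vs limit 730 → not met
2. lien-law disclosure present → met
3. hazard communication program present → met
4. workers' compensation audit 174 days ago vs limit 120 → not met
5. bonding capacity review 677 days ago vs limit 540 → not met
6. condition 'performs public-works projects' holds; OSHA safety training 508 days ago vs limit 365 → not met
7. scaffold inspection 686 days ago vs limit 730 → met
8. jobsite safety plan absent → not met
Not met: 1, 4, 5, 6, 8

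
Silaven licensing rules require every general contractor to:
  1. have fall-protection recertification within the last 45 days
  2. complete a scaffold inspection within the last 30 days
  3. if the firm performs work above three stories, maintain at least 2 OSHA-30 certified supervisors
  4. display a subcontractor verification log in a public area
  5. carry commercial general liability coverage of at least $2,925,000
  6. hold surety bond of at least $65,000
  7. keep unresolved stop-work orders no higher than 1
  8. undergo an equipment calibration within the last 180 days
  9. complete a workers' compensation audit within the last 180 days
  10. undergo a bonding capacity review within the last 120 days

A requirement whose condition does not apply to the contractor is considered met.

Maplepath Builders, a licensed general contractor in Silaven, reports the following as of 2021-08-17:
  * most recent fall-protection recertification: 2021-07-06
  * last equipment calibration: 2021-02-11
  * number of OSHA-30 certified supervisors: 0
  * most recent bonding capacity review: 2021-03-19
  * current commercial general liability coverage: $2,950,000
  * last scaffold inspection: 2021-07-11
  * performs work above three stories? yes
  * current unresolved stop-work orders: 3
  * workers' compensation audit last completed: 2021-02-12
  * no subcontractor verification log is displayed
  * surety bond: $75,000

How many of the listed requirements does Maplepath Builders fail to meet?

7

1. fall-protection recertification 42 days ago vs limit 45 → met
2. scaffold inspection 37 days ago vs limit 30 → not met
3. condition 'performs work above three stories' holds; OSHA-30 certified supervisors 0 < 2 → not met
4. subcontractor verification log absent → not met
5. commercial general liability coverage $2,950,000 ≥ $2,925,000 → met
6. surety bond $75,000 ≥ $65,000 → met
7. unresolved stop-work orders 3 > 1 → not met
8. equipment calibration 187 days ago vs limit 180 → not met
9. workers' compensation audit 186 days ago vs limit 180 → not met
10. bonding capacity review 151 days ago vs limit 120 → not met
Not met: 7 of 10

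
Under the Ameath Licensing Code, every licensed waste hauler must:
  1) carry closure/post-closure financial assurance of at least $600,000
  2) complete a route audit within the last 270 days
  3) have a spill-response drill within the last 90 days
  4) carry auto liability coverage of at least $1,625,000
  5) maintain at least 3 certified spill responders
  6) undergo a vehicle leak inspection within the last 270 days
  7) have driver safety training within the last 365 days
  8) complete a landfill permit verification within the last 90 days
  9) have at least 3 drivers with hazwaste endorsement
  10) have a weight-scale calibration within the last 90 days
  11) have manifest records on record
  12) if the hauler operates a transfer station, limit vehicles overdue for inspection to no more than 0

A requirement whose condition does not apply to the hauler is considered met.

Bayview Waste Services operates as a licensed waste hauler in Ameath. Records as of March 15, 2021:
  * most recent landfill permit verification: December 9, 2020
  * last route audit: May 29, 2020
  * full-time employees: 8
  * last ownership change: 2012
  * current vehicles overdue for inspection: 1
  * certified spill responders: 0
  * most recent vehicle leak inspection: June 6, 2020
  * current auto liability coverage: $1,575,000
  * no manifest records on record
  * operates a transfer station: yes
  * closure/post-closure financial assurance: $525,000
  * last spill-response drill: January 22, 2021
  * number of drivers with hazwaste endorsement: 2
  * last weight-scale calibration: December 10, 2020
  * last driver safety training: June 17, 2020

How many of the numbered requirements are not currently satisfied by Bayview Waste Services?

1. closure/post-closure financial assurance $525,000 < $600,000 → not met
2. route audit 290 days ago vs limit 270 → not met
3. spill-response drill 52 days ago vs limit 90 → met
4. auto liability coverage $1,575,000 < $1,625,000 → not met
5. certified spill responders 0 < 3 → not met
6. vehicle leak inspection 282 days ago vs limit 270 → not met
7. driver safety training 271 days ago vs limit 365 → met
8. landfill permit verification 96 days ago vs limit 90 → not met
9. drivers with hazwaste endorsement 2 < 3 → not met
10. weight-scale calibration 95 days ago vs limit 90 → not met
11. manifest records absent → not met
12. condition 'operates a transfer station' holds; vehicles overdue for inspection 1 > 0 → not met
Not met: 10 of 12

10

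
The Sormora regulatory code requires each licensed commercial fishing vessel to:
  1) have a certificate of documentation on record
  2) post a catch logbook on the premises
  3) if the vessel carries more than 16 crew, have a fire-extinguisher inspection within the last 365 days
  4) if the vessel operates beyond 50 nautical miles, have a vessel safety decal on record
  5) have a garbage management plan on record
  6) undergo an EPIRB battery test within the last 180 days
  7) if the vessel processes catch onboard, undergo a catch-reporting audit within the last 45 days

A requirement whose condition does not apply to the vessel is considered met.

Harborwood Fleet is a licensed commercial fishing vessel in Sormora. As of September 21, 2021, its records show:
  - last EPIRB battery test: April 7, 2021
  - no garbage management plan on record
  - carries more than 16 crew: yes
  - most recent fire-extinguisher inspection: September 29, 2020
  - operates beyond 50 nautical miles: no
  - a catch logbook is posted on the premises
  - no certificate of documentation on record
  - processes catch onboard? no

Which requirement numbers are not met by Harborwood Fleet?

1, 5

1. certificate of documentation absent → not met
2. catch logbook present → met
3. condition 'carries more than 16 crew' holds; fire-extinguisher inspection 357 days ago vs limit 365 → met
4. condition 'operates beyond 50 nautical miles' does not hold → requirement n/a → met
5. garbage management plan absent → not met
6. EPIRB battery test 167 days ago vs limit 180 → met
7. condition 'processes catch onboard' does not hold → requirement n/a → met
Not met: 1, 5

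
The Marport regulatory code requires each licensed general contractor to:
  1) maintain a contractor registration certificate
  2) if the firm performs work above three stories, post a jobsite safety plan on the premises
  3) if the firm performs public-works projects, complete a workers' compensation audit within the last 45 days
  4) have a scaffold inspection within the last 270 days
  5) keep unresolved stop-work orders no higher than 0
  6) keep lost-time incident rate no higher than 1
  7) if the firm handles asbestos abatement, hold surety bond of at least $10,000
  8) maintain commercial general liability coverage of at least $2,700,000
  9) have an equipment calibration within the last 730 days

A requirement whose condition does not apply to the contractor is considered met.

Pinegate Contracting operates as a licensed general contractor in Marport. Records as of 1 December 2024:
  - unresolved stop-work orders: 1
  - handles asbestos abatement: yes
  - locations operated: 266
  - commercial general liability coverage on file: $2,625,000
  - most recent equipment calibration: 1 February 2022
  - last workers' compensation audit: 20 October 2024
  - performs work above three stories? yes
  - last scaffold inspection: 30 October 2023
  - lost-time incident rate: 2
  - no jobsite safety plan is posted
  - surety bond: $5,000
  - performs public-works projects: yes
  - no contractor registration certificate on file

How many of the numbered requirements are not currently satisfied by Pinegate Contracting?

1. contractor registration certificate absent → not met
2. condition 'performs work above three stories' holds; jobsite safety plan absent → not met
3. condition 'performs public-works projects' holds; workers' compensation audit 42 days ago vs limit 45 → met
4. scaffold inspection 398 days ago vs limit 270 → not met
5. unresolved stop-work orders 1 > 0 → not met
6. lost-time incident rate 2 > 1 → not met
7. condition 'handles asbestos abatement' holds; surety bond $5,000 < $10,000 → not met
8. commercial general liability coverage $2,625,000 < $2,700,000 → not met
9. equipment calibration 1034 days ago vs limit 730 → not met
Not met: 8 of 9

8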